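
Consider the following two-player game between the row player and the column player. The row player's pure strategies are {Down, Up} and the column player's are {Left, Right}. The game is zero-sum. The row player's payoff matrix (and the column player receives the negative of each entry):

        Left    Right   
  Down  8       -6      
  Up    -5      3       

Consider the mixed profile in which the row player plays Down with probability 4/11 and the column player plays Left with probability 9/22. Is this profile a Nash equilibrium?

Check the column player's indifference given the row player's mix p = 4/11:
  payoff from Left = 3/11; payoff from Right = 3/11 — equal.
Check the row player's indifference given the column player's mix q = 9/22:
  payoff from Down = -3/11; payoff from Up = -3/11 — equal.
Both players are indifferent, so neither can profitably deviate.

Yes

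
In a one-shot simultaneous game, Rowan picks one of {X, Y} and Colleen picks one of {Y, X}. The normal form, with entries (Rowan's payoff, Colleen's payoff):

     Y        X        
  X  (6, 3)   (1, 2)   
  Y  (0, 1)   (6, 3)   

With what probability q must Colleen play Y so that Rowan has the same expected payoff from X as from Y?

q = 5/11

For Rowan to be willing to mix, Rowan must be indifferent between X and Y, which pins down Colleen's mix.
  Rowan's payoff from X: q·6 + (1−q)·1 = 5q + 1
  Rowan's payoff from Y: q·0 + (1−q)·6 = -6q + 6
  5q + 1 = -6q + 6  ⇒  11q = 5  ⇒  q = 5/11.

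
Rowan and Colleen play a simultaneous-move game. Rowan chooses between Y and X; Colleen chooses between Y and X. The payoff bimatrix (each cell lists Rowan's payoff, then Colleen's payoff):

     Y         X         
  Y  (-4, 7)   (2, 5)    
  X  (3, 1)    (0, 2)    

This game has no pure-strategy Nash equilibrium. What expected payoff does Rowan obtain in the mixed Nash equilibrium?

2/3

In a mixed equilibrium Rowan is indifferent between Y and X; this condition fixes q.
  Rowan's payoff from Y: q·(-4) + (1−q)·2 = -6q + 2
  Rowan's payoff from X: q·3 + (1−q)·0 = 3q
  -6q + 2 = 3q  ⇒  -9q = -2  ⇒  q = 2/9.
At equilibrium Rowan is indifferent across rows, so Rowan's payoff equals the payoff from Y: (2/9)·(-4) + (7/9)·2 = 2/3.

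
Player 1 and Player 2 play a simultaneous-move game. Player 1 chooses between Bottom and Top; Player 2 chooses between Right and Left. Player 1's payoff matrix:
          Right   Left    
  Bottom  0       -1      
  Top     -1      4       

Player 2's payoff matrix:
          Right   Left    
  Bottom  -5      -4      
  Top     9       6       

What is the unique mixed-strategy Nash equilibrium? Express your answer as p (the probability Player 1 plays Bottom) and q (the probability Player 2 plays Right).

p = 3/4, q = 5/6

Player 1's mix must leave Player 2 indifferent between Right and Left.
  Player 2's payoff from Right: p·(-5) + (1−p)·9 = -14p + 9
  Player 2's payoff from Left: p·(-4) + (1−p)·6 = -10p + 6
  -14p + 9 = -10p + 6  ⇒  -4p = -3  ⇒  p = 3/4.
Player 2's mix must leave Player 1 indifferent between Bottom and Top.
  Player 1's payoff from Bottom: q·0 + (1−q)·(-1) = q - 1
  Player 1's payoff from Top: q·(-1) + (1−q)·4 = -5q + 4
  q - 1 = -5q + 4  ⇒  6q = 5  ⇒  q = 5/6.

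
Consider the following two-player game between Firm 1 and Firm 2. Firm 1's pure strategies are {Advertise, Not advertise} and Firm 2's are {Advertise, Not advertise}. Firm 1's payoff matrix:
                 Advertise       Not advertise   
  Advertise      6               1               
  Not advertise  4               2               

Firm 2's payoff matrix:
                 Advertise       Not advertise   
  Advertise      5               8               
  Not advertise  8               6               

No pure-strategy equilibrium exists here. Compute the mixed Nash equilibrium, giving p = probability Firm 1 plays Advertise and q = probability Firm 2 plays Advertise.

p = 2/5, q = 1/3

Set Firm 2's expected payoff from Advertise equal to that from Not advertise:
  Firm 2's payoff from Advertise: p·5 + (1−p)·8 = -3p + 8
  Firm 2's payoff from Not advertise: p·8 + (1−p)·6 = 2p + 6
  -3p + 8 = 2p + 6  ⇒  -5p = -2  ⇒  p = 2/5.
In a mixed equilibrium Firm 1 is indifferent between Advertise and Not advertise; this condition fixes q.
  Firm 1's payoff from Advertise: q·6 + (1−q)·1 = 5q + 1
  Firm 1's payoff from Not advertise: q·4 + (1−q)·2 = 2q + 2
  5q + 1 = 2q + 2  ⇒  3q = 1  ⇒  q = 1/3.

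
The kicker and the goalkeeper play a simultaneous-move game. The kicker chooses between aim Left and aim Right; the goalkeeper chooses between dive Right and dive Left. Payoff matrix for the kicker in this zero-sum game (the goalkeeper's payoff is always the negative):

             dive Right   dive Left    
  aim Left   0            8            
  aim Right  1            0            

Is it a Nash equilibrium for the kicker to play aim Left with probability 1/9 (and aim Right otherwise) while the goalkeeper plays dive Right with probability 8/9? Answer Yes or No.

Check the goalkeeper's indifference given the kicker's mix p = 1/9:
  payoff from dive Right = -8/9; payoff from dive Left = -8/9 — equal.
Check the kicker's indifference given the goalkeeper's mix q = 8/9:
  payoff from aim Left = 8/9; payoff from aim Right = 8/9 — equal.
Both players are indifferent, so neither can profitably deviate.

Yes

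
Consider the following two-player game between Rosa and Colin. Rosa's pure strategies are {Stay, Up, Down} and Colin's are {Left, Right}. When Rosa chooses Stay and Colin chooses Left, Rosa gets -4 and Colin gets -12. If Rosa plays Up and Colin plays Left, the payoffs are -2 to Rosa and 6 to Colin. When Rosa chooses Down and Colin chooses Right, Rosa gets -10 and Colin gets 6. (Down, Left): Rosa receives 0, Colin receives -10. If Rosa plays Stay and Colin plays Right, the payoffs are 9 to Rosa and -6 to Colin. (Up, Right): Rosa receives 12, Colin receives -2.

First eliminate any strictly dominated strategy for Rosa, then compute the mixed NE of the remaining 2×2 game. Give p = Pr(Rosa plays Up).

p = 2/3

Rosa's strategy Stay is strictly dominated by Up: -2 > -4 and 12 > 9. Eliminate Stay.
Set Colin's expected payoff from Left equal to that from Right:
  Colin's payoff to Left: p·6 + (1−p)·(-10) = 16p - 10
  Colin's payoff to Right: p·(-2) + (1−p)·6 = -8p + 6
  16p - 10 = -8p + 6  ⇒  24p = 16  ⇒  p = 2/3.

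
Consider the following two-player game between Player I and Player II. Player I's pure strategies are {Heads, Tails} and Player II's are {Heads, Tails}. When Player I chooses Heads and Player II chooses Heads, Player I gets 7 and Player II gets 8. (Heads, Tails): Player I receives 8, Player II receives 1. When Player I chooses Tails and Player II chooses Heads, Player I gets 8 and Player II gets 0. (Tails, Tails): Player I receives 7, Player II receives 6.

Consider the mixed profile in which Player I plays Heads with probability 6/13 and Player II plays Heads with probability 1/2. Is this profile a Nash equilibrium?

Check Player II's indifference given Player I's mix p = 6/13:
  payoff from Heads = 48/13; payoff from Tails = 48/13 — equal.
Check Player I's indifference given Player II's mix q = 1/2:
  payoff from Heads = 15/2; payoff from Tails = 15/2 — equal.
Both players are indifferent, so neither can profitably deviate.

Yes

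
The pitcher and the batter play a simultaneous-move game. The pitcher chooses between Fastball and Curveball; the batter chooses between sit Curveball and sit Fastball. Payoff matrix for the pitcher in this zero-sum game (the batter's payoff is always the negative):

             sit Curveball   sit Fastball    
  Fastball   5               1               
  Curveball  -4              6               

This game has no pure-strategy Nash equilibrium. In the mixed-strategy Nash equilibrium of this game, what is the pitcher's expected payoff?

In a mixed equilibrium the pitcher is indifferent between Fastball and Curveball; this condition fixes q.
  the pitcher's payoff to Fastball: q·5 + (1−q)·1 = 4q + 1
  the pitcher's payoff to Curveball: q·(-4) + (1−q)·6 = -10q + 6
  4q + 1 = -10q + 6  ⇒  14q = 5  ⇒  q = 5/14.
At equilibrium the pitcher is indifferent across rows, so the pitcher's payoff equals the payoff from Fastball: (5/14)·5 + (9/14)·1 = 17/7.

17/7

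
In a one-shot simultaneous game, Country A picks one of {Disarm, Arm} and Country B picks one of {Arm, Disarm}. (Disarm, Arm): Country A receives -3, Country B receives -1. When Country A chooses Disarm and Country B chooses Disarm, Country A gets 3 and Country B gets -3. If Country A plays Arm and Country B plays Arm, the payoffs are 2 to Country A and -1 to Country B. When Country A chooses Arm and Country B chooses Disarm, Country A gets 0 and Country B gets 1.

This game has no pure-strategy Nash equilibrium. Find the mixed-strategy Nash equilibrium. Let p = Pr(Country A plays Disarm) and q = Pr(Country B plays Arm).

p = 1/2, q = 3/8

Set Country B's expected payoff from Arm equal to that from Disarm:
  Country B's expected payoff from Arm: p·(-1) + (1−p)·(-1) = -1
  Country B's expected payoff from Disarm: p·(-3) + (1−p)·1 = -4p + 1
  -1 = -4p + 1  ⇒  4p = 2  ⇒  p = 1/2.
Country A's indifference between Disarm and Arm determines Country B's mixing probability q:
  Country A's expected payoff from Disarm: q·(-3) + (1−q)·3 = -6q + 3
  Country A's expected payoff from Arm: q·2 + (1−q)·0 = 2q
  -6q + 3 = 2q  ⇒  -8q = -3  ⇒  q = 3/8.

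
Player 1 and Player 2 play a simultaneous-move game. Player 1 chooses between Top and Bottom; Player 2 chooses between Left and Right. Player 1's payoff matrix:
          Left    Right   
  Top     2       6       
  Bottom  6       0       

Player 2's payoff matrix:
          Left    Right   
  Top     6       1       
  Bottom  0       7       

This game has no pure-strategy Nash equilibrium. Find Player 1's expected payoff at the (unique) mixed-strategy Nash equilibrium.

18/5

Player 2's mix must leave Player 1 indifferent between Top and Bottom.
  Player 1's payoff from Top: q·2 + (1−q)·6 = -4q + 6
  Player 1's payoff from Bottom: q·6 + (1−q)·0 = 6q
  -4q + 6 = 6q  ⇒  -10q = -6  ⇒  q = 3/5.
At equilibrium Player 1 is indifferent across rows, so Player 1's payoff equals the payoff from Top: (3/5)·2 + (2/5)·6 = 18/5.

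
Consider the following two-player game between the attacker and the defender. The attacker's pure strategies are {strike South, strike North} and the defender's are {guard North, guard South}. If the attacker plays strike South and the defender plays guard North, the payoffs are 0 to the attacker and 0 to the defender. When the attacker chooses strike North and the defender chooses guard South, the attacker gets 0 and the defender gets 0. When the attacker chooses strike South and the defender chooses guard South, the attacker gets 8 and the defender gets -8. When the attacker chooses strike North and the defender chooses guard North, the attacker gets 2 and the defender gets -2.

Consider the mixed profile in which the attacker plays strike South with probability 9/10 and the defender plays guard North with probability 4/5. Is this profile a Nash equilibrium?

No

Given the attacker's mix p = 9/10, the defender's payoff from guard North is -1/5 but from guard South is -36/5. The defender strictly prefers guard North, so the defender would not mix.
So the proposed profile is not a Nash equilibrium.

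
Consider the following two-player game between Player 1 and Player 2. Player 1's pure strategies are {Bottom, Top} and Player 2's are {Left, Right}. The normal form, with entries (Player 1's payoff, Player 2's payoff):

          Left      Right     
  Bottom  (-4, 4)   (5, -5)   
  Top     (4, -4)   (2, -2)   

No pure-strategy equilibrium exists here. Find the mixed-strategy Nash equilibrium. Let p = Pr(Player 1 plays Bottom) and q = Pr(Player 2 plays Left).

Player 2's indifference between Left and Right determines Player 1's mixing probability p:
  Player 2's payoff to Left: p·4 + (1−p)·(-4) = 8p - 4
  Player 2's payoff to Right: p·(-5) + (1−p)·(-2) = -3p - 2
  8p - 4 = -3p - 2  ⇒  11p = 2  ⇒  p = 2/11.
For Player 1 to be willing to mix, Player 1 must be indifferent between Bottom and Top, which pins down Player 2's mix.
  Player 1's payoff from Bottom: q·(-4) + (1−q)·5 = -9q + 5
  Player 1's payoff from Top: q·4 + (1−q)·2 = 2q + 2
  -9q + 5 = 2q + 2  ⇒  -11q = -3  ⇒  q = 3/11.

p = 2/11, q = 3/11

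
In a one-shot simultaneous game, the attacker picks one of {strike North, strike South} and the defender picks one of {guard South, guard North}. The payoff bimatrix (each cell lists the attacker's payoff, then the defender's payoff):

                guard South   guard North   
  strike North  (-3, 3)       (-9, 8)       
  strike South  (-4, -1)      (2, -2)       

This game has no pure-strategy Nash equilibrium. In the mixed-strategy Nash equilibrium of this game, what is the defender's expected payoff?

-1/3

The defender's indifference between guard South and guard North determines the attacker's mixing probability p:
  the defender's payoff from guard South: p·3 + (1−p)·(-1) = 4p - 1
  the defender's payoff from guard North: p·8 + (1−p)·(-2) = 10p - 2
  4p - 1 = 10p - 2  ⇒  -6p = -1  ⇒  p = 1/6.
At equilibrium the defender is indifferent across columns, so the defender's payoff equals the payoff from guard South: (1/6)·3 + (5/6)·(-1) = -1/3.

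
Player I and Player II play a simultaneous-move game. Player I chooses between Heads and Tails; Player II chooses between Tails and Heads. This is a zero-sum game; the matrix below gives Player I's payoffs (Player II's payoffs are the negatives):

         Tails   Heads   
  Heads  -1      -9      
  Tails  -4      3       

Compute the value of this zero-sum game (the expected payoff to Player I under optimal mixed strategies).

In a mixed equilibrium Player I is indifferent between Heads and Tails; this condition fixes q.
  Player I's payoff to Heads: q·(-1) + (1−q)·(-9) = 8q - 9
  Player I's payoff to Tails: q·(-4) + (1−q)·3 = -7q + 3
  8q - 9 = -7q + 3  ⇒  15q = 12  ⇒  q = 4/5.
The value is Player I's expected payoff against this mix (using Heads): (4/5)·(-1) + (1/5)·(-9) = -13/5.

v = -13/5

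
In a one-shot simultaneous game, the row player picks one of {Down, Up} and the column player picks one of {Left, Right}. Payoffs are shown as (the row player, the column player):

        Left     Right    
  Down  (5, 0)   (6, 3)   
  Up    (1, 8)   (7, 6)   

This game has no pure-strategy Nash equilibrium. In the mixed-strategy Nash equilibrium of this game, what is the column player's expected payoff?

Set the column player's expected payoff from Left equal to that from Right:
  the column player's payoff from Left: p·0 + (1−p)·8 = -8p + 8
  the column player's payoff from Right: p·3 + (1−p)·6 = -3p + 6
  -8p + 8 = -3p + 6  ⇒  -5p = -2  ⇒  p = 2/5.
At equilibrium the column player is indifferent across columns, so the column player's payoff equals the payoff from Left: (2/5)·0 + (3/5)·8 = 24/5.

24/5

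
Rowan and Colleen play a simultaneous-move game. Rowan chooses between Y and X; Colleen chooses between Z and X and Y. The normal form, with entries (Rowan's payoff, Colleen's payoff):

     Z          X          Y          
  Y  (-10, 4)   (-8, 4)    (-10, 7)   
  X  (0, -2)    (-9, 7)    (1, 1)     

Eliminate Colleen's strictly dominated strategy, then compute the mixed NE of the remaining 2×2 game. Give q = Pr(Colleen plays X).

Colleen's strategy Z is strictly dominated by Y: 7 > 4 and 1 > -2. Eliminate Z.
Rowan's indifference between Y and X determines Colleen's mixing probability q:
  Rowan's payoff to Y: q·(-8) + (1−q)·(-10) = 2q - 10
  Rowan's payoff to X: q·(-9) + (1−q)·1 = -10q + 1
  2q - 10 = -10q + 1  ⇒  12q = 11  ⇒  q = 11/12.

q = 11/12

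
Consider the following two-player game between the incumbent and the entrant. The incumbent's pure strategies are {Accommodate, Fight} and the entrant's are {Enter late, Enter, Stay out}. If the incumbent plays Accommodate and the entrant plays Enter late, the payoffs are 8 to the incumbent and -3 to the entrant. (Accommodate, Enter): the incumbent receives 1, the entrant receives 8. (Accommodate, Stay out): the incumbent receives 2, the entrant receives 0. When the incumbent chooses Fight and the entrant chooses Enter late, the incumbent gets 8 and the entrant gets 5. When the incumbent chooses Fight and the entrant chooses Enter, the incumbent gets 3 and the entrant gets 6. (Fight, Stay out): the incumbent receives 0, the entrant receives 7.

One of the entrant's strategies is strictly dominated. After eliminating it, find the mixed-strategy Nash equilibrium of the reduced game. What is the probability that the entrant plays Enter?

q = 1/2

The entrant's strategy Enter late is strictly dominated by Stay out: 0 > -3 and 7 > 5. Eliminate Enter late.
In a mixed equilibrium the incumbent is indifferent between Accommodate and Fight; this condition fixes q.
  the incumbent's expected payoff from Accommodate: q·1 + (1−q)·2 = -q + 2
  the incumbent's expected payoff from Fight: q·3 + (1−q)·0 = 3q
  -q + 2 = 3q  ⇒  -4q = -2  ⇒  q = 1/2.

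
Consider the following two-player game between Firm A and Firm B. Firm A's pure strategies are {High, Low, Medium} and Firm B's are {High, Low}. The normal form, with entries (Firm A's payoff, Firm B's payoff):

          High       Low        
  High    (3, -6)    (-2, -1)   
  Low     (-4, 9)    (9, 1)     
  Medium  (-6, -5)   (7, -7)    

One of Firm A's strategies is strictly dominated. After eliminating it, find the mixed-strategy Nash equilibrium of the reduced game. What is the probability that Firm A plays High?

Firm A's strategy Medium is strictly dominated by Low: -4 > -6 and 9 > 7. Eliminate Medium.
Firm B's indifference between High and Low determines Firm A's mixing probability p:
  Firm B's payoff to High: p·(-6) + (1−p)·9 = -15p + 9
  Firm B's payoff to Low: p·(-1) + (1−p)·1 = -2p + 1
  -15p + 9 = -2p + 1  ⇒  -13p = -8  ⇒  p = 8/13.

p = 8/13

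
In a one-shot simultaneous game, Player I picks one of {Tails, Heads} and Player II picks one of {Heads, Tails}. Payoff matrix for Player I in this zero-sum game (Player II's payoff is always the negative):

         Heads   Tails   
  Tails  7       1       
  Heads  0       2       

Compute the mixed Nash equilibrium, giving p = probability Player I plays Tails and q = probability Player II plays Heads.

Player I's mix must leave Player II indifferent between Heads and Tails.
  Player II's payoff from Heads: p·(-7) + (1−p)·0 = -7p
  Player II's payoff from Tails: p·(-1) + (1−p)·(-2) = p - 2
  -7p = p - 2  ⇒  -8p = -2  ⇒  p = 1/4.
In a mixed equilibrium Player I is indifferent between Tails and Heads; this condition fixes q.
  Player I's payoff to Tails: q·7 + (1−q)·1 = 6q + 1
  Player I's payoff to Heads: q·0 + (1−q)·2 = -2q + 2
  6q + 1 = -2q + 2  ⇒  8q = 1  ⇒  q = 1/8.

p = 1/4, q = 1/8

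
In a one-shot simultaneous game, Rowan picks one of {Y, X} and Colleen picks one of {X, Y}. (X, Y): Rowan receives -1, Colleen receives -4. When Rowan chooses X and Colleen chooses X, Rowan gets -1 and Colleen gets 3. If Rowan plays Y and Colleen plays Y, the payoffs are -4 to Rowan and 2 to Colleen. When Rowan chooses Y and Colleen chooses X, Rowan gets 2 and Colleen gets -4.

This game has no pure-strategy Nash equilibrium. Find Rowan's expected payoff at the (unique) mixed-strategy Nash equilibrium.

-1

Rowan's indifference between Y and X determines Colleen's mixing probability q:
  Rowan's expected payoff from Y: q·2 + (1−q)·(-4) = 6q - 4
  Rowan's expected payoff from X: q·(-1) + (1−q)·(-1) = -1
  6q - 4 = -1  ⇒  6q = 3  ⇒  q = 1/2.
At equilibrium Rowan is indifferent across rows, so Rowan's payoff equals the payoff from Y: (1/2)·2 + (1/2)·(-4) = -1.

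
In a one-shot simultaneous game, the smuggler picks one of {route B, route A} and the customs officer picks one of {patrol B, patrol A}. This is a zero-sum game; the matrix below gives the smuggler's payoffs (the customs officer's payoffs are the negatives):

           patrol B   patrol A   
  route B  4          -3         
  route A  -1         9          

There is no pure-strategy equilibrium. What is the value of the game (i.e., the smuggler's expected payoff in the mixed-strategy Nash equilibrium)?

v = 33/17

Set the smuggler's expected payoff from route B equal to that from route A:
  the smuggler's payoff to route B: q·4 + (1−q)·(-3) = 7q - 3
  the smuggler's payoff to route A: q·(-1) + (1−q)·9 = -10q + 9
  7q - 3 = -10q + 9  ⇒  17q = 12  ⇒  q = 12/17.
The value is the smuggler's expected payoff against this mix (using route B): (12/17)·4 + (5/17)·(-3) = 33/17.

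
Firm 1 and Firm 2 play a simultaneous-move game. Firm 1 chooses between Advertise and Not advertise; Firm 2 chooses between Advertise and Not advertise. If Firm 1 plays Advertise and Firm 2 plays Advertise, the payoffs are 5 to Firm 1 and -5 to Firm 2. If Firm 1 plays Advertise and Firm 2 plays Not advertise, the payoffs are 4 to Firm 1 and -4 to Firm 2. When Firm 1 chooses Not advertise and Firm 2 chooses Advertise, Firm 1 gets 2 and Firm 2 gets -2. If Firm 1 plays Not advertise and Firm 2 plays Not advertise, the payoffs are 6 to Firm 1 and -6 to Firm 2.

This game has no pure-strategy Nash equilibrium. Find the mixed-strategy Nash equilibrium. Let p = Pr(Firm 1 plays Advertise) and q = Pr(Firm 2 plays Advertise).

Set Firm 2's expected payoff from Advertise equal to that from Not advertise:
  Firm 2's payoff to Advertise: p·(-5) + (1−p)·(-2) = -3p - 2
  Firm 2's payoff to Not advertise: p·(-4) + (1−p)·(-6) = 2p - 6
  -3p - 2 = 2p - 6  ⇒  -5p = -4  ⇒  p = 4/5.
For Firm 1 to be willing to mix, Firm 1 must be indifferent between Advertise and Not advertise, which pins down Firm 2's mix.
  Firm 1's payoff from Advertise: q·5 + (1−q)·4 = q + 4
  Firm 1's payoff from Not advertise: q·2 + (1−q)·6 = -4q + 6
  q + 4 = -4q + 6  ⇒  5q = 2  ⇒  q = 2/5.

p = 4/5, q = 2/5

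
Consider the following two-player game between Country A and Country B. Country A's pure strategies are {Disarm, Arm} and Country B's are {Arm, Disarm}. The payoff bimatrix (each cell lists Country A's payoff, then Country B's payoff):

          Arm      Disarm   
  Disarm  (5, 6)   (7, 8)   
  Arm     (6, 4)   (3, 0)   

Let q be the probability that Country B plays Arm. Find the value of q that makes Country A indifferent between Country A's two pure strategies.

q = 4/5

In a mixed equilibrium Country A is indifferent between Disarm and Arm; this condition fixes q.
  Country A's expected payoff from Disarm: q·5 + (1−q)·7 = -2q + 7
  Country A's expected payoff from Arm: q·6 + (1−q)·3 = 3q + 3
  -2q + 7 = 3q + 3  ⇒  -5q = -4  ⇒  q = 4/5.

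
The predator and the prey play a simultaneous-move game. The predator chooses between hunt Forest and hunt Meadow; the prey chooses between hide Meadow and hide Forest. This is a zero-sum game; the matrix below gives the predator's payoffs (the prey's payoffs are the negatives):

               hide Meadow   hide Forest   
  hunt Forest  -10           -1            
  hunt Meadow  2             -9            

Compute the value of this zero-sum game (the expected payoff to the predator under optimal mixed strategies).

v = -23/5

Set the predator's expected payoff from hunt Forest equal to that from hunt Meadow:
  the predator's payoff to hunt Forest: q·(-10) + (1−q)·(-1) = -9q - 1
  the predator's payoff to hunt Meadow: q·2 + (1−q)·(-9) = 11q - 9
  -9q - 1 = 11q - 9  ⇒  -20q = -8  ⇒  q = 2/5.
The value is the predator's expected payoff against this mix (using hunt Forest): (2/5)·(-10) + (3/5)·(-1) = -23/5.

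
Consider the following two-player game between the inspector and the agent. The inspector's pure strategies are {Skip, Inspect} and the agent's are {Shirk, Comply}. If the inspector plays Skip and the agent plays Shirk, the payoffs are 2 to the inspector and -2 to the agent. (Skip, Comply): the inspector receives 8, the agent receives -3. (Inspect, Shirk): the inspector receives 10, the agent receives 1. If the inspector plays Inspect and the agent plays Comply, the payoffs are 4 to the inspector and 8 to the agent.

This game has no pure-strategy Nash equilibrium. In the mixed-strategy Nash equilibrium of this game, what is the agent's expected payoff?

The inspector's mix must leave the agent indifferent between Shirk and Comply.
  the agent's expected payoff from Shirk: p·(-2) + (1−p)·1 = -3p + 1
  the agent's expected payoff from Comply: p·(-3) + (1−p)·8 = -11p + 8
  -3p + 1 = -11p + 8  ⇒  8p = 7  ⇒  p = 7/8.
At equilibrium the agent is indifferent across columns, so the agent's payoff equals the payoff from Shirk: (7/8)·(-2) + (1/8)·1 = -13/8.

-13/8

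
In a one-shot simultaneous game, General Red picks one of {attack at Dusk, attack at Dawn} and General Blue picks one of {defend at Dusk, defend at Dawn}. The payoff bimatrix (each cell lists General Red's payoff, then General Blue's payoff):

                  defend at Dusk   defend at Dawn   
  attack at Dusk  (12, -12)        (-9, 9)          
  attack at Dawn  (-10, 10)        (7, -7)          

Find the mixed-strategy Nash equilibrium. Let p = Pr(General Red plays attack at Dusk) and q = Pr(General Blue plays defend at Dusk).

p = 17/38, q = 8/19

For General Blue to be willing to mix, General Blue must be indifferent between defend at Dusk and defend at Dawn, which pins down General Red's mix.
  General Blue's payoff to defend at Dusk: p·(-12) + (1−p)·10 = -22p + 10
  General Blue's payoff to defend at Dawn: p·9 + (1−p)·(-7) = 16p - 7
  -22p + 10 = 16p - 7  ⇒  -38p = -17  ⇒  p = 17/38.
For General Red to be willing to mix, General Red must be indifferent between attack at Dusk and attack at Dawn, which pins down General Blue's mix.
  General Red's payoff from attack at Dusk: q·12 + (1−q)·(-9) = 21q - 9
  General Red's payoff from attack at Dawn: q·(-10) + (1−q)·7 = -17q + 7
  21q - 9 = -17q + 7  ⇒  38q = 16  ⇒  q = 8/19.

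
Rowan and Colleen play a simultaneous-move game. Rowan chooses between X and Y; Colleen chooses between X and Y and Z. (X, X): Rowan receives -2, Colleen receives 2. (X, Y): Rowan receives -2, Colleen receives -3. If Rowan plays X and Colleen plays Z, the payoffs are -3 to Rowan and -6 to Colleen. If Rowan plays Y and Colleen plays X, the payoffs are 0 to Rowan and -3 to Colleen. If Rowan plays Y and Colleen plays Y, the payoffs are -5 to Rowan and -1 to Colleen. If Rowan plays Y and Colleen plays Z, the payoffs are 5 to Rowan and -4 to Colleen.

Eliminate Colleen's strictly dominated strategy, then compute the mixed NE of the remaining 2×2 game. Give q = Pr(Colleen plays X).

Colleen's strategy Z is strictly dominated by Y: -3 > -6 and -1 > -4. Eliminate Z.
In a mixed equilibrium Rowan is indifferent between X and Y; this condition fixes q.
  Rowan's payoff from X: q·(-2) + (1−q)·(-2) = -2
  Rowan's payoff from Y: q·0 + (1−q)·(-5) = 5q - 5
  -2 = 5q - 5  ⇒  -5q = -3  ⇒  q = 3/5.

q = 3/5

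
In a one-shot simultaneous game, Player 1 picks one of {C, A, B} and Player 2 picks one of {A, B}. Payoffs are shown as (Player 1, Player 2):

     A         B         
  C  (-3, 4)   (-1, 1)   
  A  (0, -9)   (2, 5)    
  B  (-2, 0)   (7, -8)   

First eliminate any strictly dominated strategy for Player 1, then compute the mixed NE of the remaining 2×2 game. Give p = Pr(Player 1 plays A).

Player 1's strategy C is strictly dominated by A: 0 > -3 and 2 > -1. Eliminate C.
Player 2's indifference between A and B determines Player 1's mixing probability p:
  Player 2's payoff to A: p·(-9) + (1−p)·0 = -9p
  Player 2's payoff to B: p·5 + (1−p)·(-8) = 13p - 8
  -9p = 13p - 8  ⇒  -22p = -8  ⇒  p = 4/11.

p = 4/11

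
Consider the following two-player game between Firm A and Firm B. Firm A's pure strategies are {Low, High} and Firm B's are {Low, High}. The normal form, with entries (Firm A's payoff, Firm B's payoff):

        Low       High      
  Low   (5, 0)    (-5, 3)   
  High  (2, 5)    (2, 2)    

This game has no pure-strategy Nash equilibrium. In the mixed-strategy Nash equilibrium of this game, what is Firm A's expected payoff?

Firm B's mix must leave Firm A indifferent between Low and High.
  Firm A's payoff from Low: q·5 + (1−q)·(-5) = 10q - 5
  Firm A's payoff from High: q·2 + (1−q)·2 = 2
  10q - 5 = 2  ⇒  10q = 7  ⇒  q = 7/10.
At equilibrium Firm A is indifferent across rows, so Firm A's payoff equals the payoff from Low: (7/10)·5 + (3/10)·(-5) = 2.

2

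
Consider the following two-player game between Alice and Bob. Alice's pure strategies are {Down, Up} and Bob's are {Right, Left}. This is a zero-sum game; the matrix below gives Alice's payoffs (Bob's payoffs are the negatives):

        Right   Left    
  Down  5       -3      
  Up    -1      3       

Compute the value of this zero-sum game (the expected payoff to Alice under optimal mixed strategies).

v = 1

Bob's mix must leave Alice indifferent between Down and Up.
  Alice's payoff from Down: q·5 + (1−q)·(-3) = 8q - 3
  Alice's payoff from Up: q·(-1) + (1−q)·3 = -4q + 3
  8q - 3 = -4q + 3  ⇒  12q = 6  ⇒  q = 1/2.
The value is Alice's expected payoff against this mix (using Down): (1/2)·5 + (1/2)·(-3) = 1.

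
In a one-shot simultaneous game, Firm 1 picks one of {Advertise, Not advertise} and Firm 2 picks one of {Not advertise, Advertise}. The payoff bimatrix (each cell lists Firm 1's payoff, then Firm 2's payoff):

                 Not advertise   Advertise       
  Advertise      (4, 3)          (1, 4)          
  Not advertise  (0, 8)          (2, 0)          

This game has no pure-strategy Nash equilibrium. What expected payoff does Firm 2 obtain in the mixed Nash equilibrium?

For Firm 2 to be willing to mix, Firm 2 must be indifferent between Not advertise and Advertise, which pins down Firm 1's mix.
  Firm 2's payoff to Not advertise: p·3 + (1−p)·8 = -5p + 8
  Firm 2's payoff to Advertise: p·4 + (1−p)·0 = 4p
  -5p + 8 = 4p  ⇒  -9p = -8  ⇒  p = 8/9.
At equilibrium Firm 2 is indifferent across columns, so Firm 2's payoff equals the payoff from Not advertise: (8/9)·3 + (1/9)·8 = 32/9.

32/9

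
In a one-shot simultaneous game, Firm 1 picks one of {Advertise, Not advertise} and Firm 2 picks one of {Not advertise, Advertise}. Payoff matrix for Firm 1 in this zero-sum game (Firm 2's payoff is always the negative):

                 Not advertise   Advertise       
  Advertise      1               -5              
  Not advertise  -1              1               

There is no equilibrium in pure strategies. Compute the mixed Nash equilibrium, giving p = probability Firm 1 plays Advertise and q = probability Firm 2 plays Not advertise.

Firm 1's mix must leave Firm 2 indifferent between Not advertise and Advertise.
  Firm 2's expected payoff from Not advertise: p·(-1) + (1−p)·1 = -2p + 1
  Firm 2's expected payoff from Advertise: p·5 + (1−p)·(-1) = 6p - 1
  -2p + 1 = 6p - 1  ⇒  -8p = -2  ⇒  p = 1/4.
Firm 2's mix must leave Firm 1 indifferent between Advertise and Not advertise.
  Firm 1's payoff to Advertise: q·1 + (1−q)·(-5) = 6q - 5
  Firm 1's payoff to Not advertise: q·(-1) + (1−q)·1 = -2q + 1
  6q - 5 = -2q + 1  ⇒  8q = 6  ⇒  q = 3/4.

p = 1/4, q = 3/4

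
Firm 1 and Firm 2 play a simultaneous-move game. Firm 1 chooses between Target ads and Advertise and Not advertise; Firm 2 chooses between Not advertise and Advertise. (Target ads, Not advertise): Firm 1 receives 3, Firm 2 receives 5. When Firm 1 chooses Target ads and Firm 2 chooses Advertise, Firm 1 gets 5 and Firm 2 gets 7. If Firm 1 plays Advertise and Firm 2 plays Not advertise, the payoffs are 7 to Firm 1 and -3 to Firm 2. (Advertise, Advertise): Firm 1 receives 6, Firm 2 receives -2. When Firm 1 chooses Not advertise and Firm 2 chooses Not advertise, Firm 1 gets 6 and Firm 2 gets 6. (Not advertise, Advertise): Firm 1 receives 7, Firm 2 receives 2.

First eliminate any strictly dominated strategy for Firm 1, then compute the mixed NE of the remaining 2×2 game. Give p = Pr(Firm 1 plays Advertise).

Firm 1's strategy Target ads is strictly dominated by Not advertise: 6 > 3 and 7 > 5. Eliminate Target ads.
Firm 2's indifference between Not advertise and Advertise determines Firm 1's mixing probability p:
  Firm 2's expected payoff from Not advertise: p·(-3) + (1−p)·6 = -9p + 6
  Firm 2's expected payoff from Advertise: p·(-2) + (1−p)·2 = -4p + 2
  -9p + 6 = -4p + 2  ⇒  -5p = -4  ⇒  p = 4/5.

p = 4/5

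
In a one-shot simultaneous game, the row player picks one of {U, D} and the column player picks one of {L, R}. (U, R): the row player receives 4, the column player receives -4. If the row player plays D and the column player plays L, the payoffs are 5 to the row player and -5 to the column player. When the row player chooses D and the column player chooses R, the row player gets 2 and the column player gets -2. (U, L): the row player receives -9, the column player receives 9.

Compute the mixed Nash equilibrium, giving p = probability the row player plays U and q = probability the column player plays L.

p = 3/16, q = 1/8

In a mixed equilibrium the column player is indifferent between L and R; this condition fixes p.
  the column player's payoff to L: p·9 + (1−p)·(-5) = 14p - 5
  the column player's payoff to R: p·(-4) + (1−p)·(-2) = -2p - 2
  14p - 5 = -2p - 2  ⇒  16p = 3  ⇒  p = 3/16.
In a mixed equilibrium the row player is indifferent between U and D; this condition fixes q.
  the row player's payoff to U: q·(-9) + (1−q)·4 = -13q + 4
  the row player's payoff to D: q·5 + (1−q)·2 = 3q + 2
  -13q + 4 = 3q + 2  ⇒  -16q = -2  ⇒  q = 1/8.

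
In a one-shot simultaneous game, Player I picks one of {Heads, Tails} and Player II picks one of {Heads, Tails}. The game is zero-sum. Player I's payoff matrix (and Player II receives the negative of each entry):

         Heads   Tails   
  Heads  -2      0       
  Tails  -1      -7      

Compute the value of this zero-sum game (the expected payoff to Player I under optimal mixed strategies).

v = -7/4

Set Player I's expected payoff from Heads equal to that from Tails:
  Player I's payoff from Heads: q·(-2) + (1−q)·0 = -2q
  Player I's payoff from Tails: q·(-1) + (1−q)·(-7) = 6q - 7
  -2q = 6q - 7  ⇒  -8q = -7  ⇒  q = 7/8.
The value is Player I's expected payoff against this mix (using Heads): (7/8)·(-2) + (1/8)·0 = -7/4.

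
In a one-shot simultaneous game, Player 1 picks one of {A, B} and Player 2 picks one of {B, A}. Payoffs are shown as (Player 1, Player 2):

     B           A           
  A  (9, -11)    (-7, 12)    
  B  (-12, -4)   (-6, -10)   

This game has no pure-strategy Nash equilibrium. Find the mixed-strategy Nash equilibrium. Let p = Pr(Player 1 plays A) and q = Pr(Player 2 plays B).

p = 6/29, q = 1/22

For Player 2 to be willing to mix, Player 2 must be indifferent between B and A, which pins down Player 1's mix.
  Player 2's expected payoff from B: p·(-11) + (1−p)·(-4) = -7p - 4
  Player 2's expected payoff from A: p·12 + (1−p)·(-10) = 22p - 10
  -7p - 4 = 22p - 10  ⇒  -29p = -6  ⇒  p = 6/29.
Player 1's indifference between A and B determines Player 2's mixing probability q:
  Player 1's payoff to A: q·9 + (1−q)·(-7) = 16q - 7
  Player 1's payoff to B: q·(-12) + (1−q)·(-6) = -6q - 6
  16q - 7 = -6q - 6  ⇒  22q = 1  ⇒  q = 1/22.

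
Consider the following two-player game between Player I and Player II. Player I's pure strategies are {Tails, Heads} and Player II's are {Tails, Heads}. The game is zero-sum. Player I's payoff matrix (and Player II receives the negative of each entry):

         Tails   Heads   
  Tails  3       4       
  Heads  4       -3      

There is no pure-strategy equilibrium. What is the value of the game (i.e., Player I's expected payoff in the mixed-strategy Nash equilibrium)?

v = 25/8

Player II's mix must leave Player I indifferent between Tails and Heads.
  Player I's payoff to Tails: q·3 + (1−q)·4 = -q + 4
  Player I's payoff to Heads: q·4 + (1−q)·(-3) = 7q - 3
  -q + 4 = 7q - 3  ⇒  -8q = -7  ⇒  q = 7/8.
The value is Player I's expected payoff against this mix (using Tails): (7/8)·3 + (1/8)·4 = 25/8.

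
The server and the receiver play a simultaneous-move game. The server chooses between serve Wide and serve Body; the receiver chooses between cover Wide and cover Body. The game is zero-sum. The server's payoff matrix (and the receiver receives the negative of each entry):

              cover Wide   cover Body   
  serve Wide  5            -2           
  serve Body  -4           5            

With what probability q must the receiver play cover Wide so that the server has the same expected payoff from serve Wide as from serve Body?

q = 7/16

In a mixed equilibrium the server is indifferent between serve Wide and serve Body; this condition fixes q.
  the server's payoff to serve Wide: q·5 + (1−q)·(-2) = 7q - 2
  the server's payoff to serve Body: q·(-4) + (1−q)·5 = -9q + 5
  7q - 2 = -9q + 5  ⇒  16q = 7  ⇒  q = 7/16.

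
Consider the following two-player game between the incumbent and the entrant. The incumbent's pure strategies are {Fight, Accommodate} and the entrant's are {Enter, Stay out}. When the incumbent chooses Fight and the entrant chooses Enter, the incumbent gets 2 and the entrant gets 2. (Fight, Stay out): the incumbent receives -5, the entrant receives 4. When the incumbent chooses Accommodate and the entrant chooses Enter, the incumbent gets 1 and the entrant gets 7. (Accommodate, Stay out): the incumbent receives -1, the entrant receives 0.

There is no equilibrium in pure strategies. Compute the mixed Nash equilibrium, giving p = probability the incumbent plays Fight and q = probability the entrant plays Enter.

p = 7/9, q = 4/5

For the entrant to be willing to mix, the entrant must be indifferent between Enter and Stay out, which pins down the incumbent's mix.
  the entrant's payoff to Enter: p·2 + (1−p)·7 = -5p + 7
  the entrant's payoff to Stay out: p·4 + (1−p)·0 = 4p
  -5p + 7 = 4p  ⇒  -9p = -7  ⇒  p = 7/9.
In a mixed equilibrium the incumbent is indifferent between Fight and Accommodate; this condition fixes q.
  the incumbent's payoff to Fight: q·2 + (1−q)·(-5) = 7q - 5
  the incumbent's payoff to Accommodate: q·1 + (1−q)·(-1) = 2q - 1
  7q - 5 = 2q - 1  ⇒  5q = 4  ⇒  q = 4/5.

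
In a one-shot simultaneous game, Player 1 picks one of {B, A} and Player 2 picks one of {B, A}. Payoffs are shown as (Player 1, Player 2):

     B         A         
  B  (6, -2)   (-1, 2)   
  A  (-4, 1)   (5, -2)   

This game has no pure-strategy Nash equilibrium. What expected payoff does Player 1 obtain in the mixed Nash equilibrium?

13/8

Player 1's indifference between B and A determines Player 2's mixing probability q:
  Player 1's expected payoff from B: q·6 + (1−q)·(-1) = 7q - 1
  Player 1's expected payoff from A: q·(-4) + (1−q)·5 = -9q + 5
  7q - 1 = -9q + 5  ⇒  16q = 6  ⇒  q = 3/8.
At equilibrium Player 1 is indifferent across rows, so Player 1's payoff equals the payoff from B: (3/8)·6 + (5/8)·(-1) = 13/8.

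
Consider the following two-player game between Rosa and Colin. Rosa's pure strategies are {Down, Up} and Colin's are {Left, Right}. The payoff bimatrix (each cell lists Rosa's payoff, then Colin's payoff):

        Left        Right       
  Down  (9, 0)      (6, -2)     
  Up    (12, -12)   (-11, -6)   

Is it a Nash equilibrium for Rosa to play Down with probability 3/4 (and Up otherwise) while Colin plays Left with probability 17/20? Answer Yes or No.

Check Colin's indifference given Rosa's mix p = 3/4:
  payoff from Left = -3; payoff from Right = -3 — equal.
Check Rosa's indifference given Colin's mix q = 17/20:
  payoff from Down = 171/20; payoff from Up = 171/20 — equal.
Both players are indifferent, so neither can profitably deviate.

Yes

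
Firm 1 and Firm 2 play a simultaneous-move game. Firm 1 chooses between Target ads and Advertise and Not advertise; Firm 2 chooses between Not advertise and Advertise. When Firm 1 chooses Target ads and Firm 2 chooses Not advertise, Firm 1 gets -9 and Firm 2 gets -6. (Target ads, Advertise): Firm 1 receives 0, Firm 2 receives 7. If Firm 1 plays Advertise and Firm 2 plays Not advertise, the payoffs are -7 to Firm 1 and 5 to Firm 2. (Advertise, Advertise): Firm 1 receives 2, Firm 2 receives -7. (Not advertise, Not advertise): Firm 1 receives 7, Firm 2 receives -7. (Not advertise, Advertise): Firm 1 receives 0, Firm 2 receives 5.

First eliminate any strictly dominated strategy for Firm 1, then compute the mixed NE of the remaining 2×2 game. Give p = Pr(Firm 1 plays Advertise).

p = 1/2

Firm 1's strategy Target ads is strictly dominated by Advertise: -7 > -9 and 2 > 0. Eliminate Target ads.
In a mixed equilibrium Firm 2 is indifferent between Not advertise and Advertise; this condition fixes p.
  Firm 2's payoff from Not advertise: p·5 + (1−p)·(-7) = 12p - 7
  Firm 2's payoff from Advertise: p·(-7) + (1−p)·5 = -12p + 5
  12p - 7 = -12p + 5  ⇒  24p = 12  ⇒  p = 1/2.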